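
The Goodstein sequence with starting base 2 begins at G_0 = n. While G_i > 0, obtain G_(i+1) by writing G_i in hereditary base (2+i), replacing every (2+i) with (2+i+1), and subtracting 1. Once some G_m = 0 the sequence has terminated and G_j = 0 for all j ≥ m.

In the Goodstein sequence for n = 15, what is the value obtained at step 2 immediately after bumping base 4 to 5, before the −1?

15 —HB2→ 2^(2 + 1) + 2^2 + 2 + 1 —bump→ 3^(3 + 1) + 3^3 + 3 + 1 = 112 —(−1)→ 111
111 —HB3→ 3^(3 + 1) + 3^3 + 3 —bump→ 4^(4 + 1) + 4^4 + 4 = 1284 —(−1)→ 1283
1283 —HB4→ 4^(4 + 1) + 4^4 + 3 —bump→ 5^(5 + 1) + 5^5 + 3 = 18753 —(−1)→ 18752

18753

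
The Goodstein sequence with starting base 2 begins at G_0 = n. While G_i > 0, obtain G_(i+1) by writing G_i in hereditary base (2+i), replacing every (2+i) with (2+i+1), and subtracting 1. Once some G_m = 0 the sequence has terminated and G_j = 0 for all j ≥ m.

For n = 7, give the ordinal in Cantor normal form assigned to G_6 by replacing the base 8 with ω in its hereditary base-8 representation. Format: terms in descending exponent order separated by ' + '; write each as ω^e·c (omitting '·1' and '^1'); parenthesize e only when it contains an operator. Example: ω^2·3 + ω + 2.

i=0: 7 = 2^2 + 2 + 1 (b=2); 2→3: 3^3 + 3 + 1 = 31; 31−1 = 30
i=1: 30 = 3^3 + 3 (b=3); 3→4: 4^4 + 4 = 260; 260−1 = 259
i=2: 259 = 4^4 + 3 (b=4); 4→5: 5^5 + 3 = 3128; 3128−1 = 3127
i=3: 3127 = 5^5 + 2 (b=5); 5→6: 6^6 + 2 = 46658; 46658−1 = 46657
i=4: 46657 = 6^6 + 1 (b=6); 6→7: 7^7 + 1 = 823544; 823544−1 = 823543
i=5: 823543 = 7^7 (b=7); 7→8: 8^8 = 16777216; 16777216−1 = 16777215
i=6: 16777215 = 7·8^7 + 7·8^6 + 7·8^5 + 7·8^4 + 7·8^3 + 7·8^2 + 7·8 + 7 (b=8); 8→9: 7·9^7 + 7·9^6 + 7·9^5 + 7·9^4 + 7·9^3 + 7·9^2 + 7·9 + 7 = 37665880; 37665880−1 = 37665879

ω^7·7 + ω^6·7 + ω^5·7 + ω^4·7 + ω^3·7 + ω^2·7 + ω·7 + 7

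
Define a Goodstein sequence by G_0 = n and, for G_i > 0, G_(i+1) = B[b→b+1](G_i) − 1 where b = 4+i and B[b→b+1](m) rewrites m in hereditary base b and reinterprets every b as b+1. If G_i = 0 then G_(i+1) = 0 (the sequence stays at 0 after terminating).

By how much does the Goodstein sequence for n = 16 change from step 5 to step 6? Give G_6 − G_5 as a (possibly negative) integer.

16 —HB4→ 4^2 —bump→ 5^2 = 25 —(−1)→ 24
24 —HB5→ 4·5 + 4 —bump→ 4·6 + 4 = 28 —(−1)→ 27
27 —HB6→ 4·6 + 3 —bump→ 4·7 + 3 = 31 —(−1)→ 30
30 —HB7→ 4·7 + 2 —bump→ 4·8 + 2 = 34 —(−1)→ 33
33 —HB8→ 4·8 + 1 —bump→ 4·9 + 1 = 37 —(−1)→ 36
36 —HB9→ 4·9 —bump→ 4·10 = 40 —(−1)→ 39

3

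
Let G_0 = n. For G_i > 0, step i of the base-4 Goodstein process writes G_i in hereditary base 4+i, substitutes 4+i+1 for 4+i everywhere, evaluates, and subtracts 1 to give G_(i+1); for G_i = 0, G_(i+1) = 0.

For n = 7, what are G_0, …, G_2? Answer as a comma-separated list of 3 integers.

7, 7, 7

[0] 7 ≡ 4 + 3 (base 4). Lift 5: 8. −1: 7.
[1] 7 ≡ 5 + 2 (base 5). Lift 6: 8. −1: 7.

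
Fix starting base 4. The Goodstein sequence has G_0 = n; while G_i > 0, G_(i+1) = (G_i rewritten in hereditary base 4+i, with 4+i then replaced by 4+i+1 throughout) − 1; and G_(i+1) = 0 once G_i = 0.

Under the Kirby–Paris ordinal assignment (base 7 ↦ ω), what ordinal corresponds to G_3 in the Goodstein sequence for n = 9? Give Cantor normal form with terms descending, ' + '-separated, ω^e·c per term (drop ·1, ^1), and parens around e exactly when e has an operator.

i=0: 9 = 2·4 + 1 (b=4); 4→5: 2·5 + 1 = 11; 11−1 = 10
i=1: 10 = 2·5 (b=5); 5→6: 2·6 = 12; 12−1 = 11
i=2: 11 = 6 + 5 (b=6); 6→7: 7 + 5 = 12; 12−1 = 11
i=3: 11 = 7 + 4 (b=7); 7→8: 8 + 4 = 12; 12−1 = 11

ω + 4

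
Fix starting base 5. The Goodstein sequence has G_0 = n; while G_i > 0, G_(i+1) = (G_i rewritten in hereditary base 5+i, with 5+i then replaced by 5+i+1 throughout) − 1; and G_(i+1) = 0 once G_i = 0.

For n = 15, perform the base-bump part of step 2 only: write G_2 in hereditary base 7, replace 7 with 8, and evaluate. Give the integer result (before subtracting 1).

20

step 0: 15 = 3·5; sub 6 for 5: 3·6; = 18; G_1 = 18−1 = 17
step 1: 17 = 2·6 + 5; sub 7 for 6: 2·7 + 5; = 19; G_2 = 19−1 = 18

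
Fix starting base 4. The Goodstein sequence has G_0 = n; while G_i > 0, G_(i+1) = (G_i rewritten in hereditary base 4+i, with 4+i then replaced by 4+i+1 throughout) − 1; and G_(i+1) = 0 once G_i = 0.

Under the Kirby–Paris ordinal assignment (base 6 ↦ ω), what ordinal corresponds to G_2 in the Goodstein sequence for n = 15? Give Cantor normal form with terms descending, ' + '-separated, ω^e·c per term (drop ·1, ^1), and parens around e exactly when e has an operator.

step 0: 15 = 3·4 + 3; sub 5 for 4: 3·5 + 3; = 18; G_1 = 18−1 = 17
step 1: 17 = 3·5 + 2; sub 6 for 5: 3·6 + 2; = 20; G_2 = 20−1 = 19
step 2: 19 = 3·6 + 1; sub 7 for 6: 3·7 + 1; = 22; G_3 = 22−1 = 21

ω·3 + 1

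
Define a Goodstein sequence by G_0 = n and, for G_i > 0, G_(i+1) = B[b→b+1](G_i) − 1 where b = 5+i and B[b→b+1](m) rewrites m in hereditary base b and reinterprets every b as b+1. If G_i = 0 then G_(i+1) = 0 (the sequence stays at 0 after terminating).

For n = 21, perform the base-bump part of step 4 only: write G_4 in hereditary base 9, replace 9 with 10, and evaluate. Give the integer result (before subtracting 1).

base 5: 21 = 4·5 + 1; at 6: 4·6 + 1 = 25; next = 24
base 6: 24 = 4·6; at 7: 4·7 = 28; next = 27
base 7: 27 = 3·7 + 6; at 8: 3·8 + 6 = 30; next = 29
base 8: 29 = 3·8 + 5; at 9: 3·9 + 5 = 32; next = 31

34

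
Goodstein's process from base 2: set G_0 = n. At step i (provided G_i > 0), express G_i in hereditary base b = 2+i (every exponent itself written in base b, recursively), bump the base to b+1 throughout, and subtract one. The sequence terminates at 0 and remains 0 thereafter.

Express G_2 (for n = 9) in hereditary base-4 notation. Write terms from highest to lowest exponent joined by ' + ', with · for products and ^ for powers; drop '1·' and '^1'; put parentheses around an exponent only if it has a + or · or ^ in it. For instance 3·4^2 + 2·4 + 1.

3·4^4 + 3·4^3 + 3·4^2 + 3·4 + 3

i=0: 9 = 2^(2 + 1) + 1 (b=2); 2→3: 3^(3 + 1) + 1 = 82; 82−1 = 81
i=1: 81 = 3^(3 + 1) (b=3); 3→4: 4^(4 + 1) = 1024; 1024−1 = 1023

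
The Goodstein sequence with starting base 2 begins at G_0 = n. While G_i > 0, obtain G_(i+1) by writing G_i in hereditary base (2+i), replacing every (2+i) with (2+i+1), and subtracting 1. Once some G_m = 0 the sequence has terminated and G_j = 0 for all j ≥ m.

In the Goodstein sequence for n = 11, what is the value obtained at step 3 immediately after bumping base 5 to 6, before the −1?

279938

11 —HB2→ 2^(2 + 1) + 2 + 1 —bump→ 3^(3 + 1) + 3 + 1 = 85 —(−1)→ 84
84 —HB3→ 3^(3 + 1) + 3 —bump→ 4^(4 + 1) + 4 = 1028 —(−1)→ 1027
1027 —HB4→ 4^(4 + 1) + 3 —bump→ 5^(5 + 1) + 3 = 15628 —(−1)→ 15627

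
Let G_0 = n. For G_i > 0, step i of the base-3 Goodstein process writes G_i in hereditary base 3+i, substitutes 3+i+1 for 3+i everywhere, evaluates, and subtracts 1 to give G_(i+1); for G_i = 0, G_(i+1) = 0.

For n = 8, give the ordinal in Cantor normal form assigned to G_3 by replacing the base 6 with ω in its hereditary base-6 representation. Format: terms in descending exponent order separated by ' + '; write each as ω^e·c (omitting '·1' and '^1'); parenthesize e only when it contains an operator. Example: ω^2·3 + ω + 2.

base 3: 8 = 2·3 + 2; at 4: 2·4 + 2 = 10; next = 9
base 4: 9 = 2·4 + 1; at 5: 2·5 + 1 = 11; next = 10
base 5: 10 = 2·5; at 6: 2·6 = 12; next = 11
base 6: 11 = 6 + 5; at 7: 7 + 5 = 12; next = 11

ω + 5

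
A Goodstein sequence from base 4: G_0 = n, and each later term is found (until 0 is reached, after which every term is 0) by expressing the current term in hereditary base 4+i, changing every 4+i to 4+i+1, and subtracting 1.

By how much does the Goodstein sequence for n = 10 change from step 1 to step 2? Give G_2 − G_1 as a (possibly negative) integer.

i=0: 10 = 2·4 + 2 (b=4); 4→5: 2·5 + 2 = 12; 12−1 = 11
i=1: 11 = 2·5 + 1 (b=5); 5→6: 2·6 + 1 = 13; 13−1 = 12

1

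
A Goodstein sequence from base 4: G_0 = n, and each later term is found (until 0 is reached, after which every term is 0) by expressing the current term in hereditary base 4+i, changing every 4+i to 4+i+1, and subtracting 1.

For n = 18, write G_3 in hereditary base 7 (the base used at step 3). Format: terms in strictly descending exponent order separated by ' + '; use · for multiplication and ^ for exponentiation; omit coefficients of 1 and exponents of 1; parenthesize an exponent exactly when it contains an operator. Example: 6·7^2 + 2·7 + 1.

(0) 18|_4 = 4^2 + 2 ↦ 5^2 + 2|_5 = 27 ⇒ 26
(1) 26|_5 = 5^2 + 1 ↦ 6^2 + 1|_6 = 37 ⇒ 36
(2) 36|_6 = 6^2 ↦ 7^2|_7 = 49 ⇒ 48
(3) 48|_7 = 6·7 + 6 ↦ 6·8 + 6|_8 = 54 ⇒ 53

6·7 + 6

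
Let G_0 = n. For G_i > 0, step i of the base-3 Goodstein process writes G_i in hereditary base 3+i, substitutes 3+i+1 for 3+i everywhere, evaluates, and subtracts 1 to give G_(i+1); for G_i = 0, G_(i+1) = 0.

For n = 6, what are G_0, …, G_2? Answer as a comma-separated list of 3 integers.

6, 7, 7

[0] 6 ≡ 2·3 (base 3). Lift 4: 8. −1: 7.
[1] 7 ≡ 4 + 3 (base 4). Lift 5: 8. −1: 7.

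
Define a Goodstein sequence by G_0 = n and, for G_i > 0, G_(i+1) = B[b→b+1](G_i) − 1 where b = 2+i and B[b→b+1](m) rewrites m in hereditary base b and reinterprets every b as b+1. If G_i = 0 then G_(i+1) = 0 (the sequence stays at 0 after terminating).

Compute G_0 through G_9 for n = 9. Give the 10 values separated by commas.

9, 81, 1023, 9842, 140743, 2471826, 50333399, 1162263921, 30000003325, 855935016215

(0) 9|_2 = 2^(2 + 1) + 1 ↦ 3^(3 + 1) + 1|_3 = 82 ⇒ 81
(1) 81|_3 = 3^(3 + 1) ↦ 4^(4 + 1)|_4 = 1024 ⇒ 1023
(2) 1023|_4 = 3·4^4 + 3·4^3 + 3·4^2 + 3·4 + 3 ↦ 3·5^5 + 3·5^3 + 3·5^2 + 3·5 + 3|_5 = 9843 ⇒ 9842
(3) 9842|_5 = 3·5^5 + 3·5^3 + 3·5^2 + 3·5 + 2 ↦ 3·6^6 + 3·6^3 + 3·6^2 + 3·6 + 2|_6 = 140744 ⇒ 140743
(4) 140743|_6 = 3·6^6 + 3·6^3 + 3·6^2 + 3·6 + 1 ↦ 3·7^7 + 3·7^3 + 3·7^2 + 3·7 + 1|_7 = 2471827 ⇒ 2471826
(5) 2471826|_7 = 3·7^7 + 3·7^3 + 3·7^2 + 3·7 ↦ 3·8^8 + 3·8^3 + 3·8^2 + 3·8|_8 = 50333400 ⇒ 50333399
(6) 50333399|_8 = 3·8^8 + 3·8^3 + 3·8^2 + 2·8 + 7 ↦ 3·9^9 + 3·9^3 + 3·9^2 + 2·9 + 7|_9 = 1162263922 ⇒ 1162263921
(7) 1162263921|_9 = 3·9^9 + 3·9^3 + 3·9^2 + 2·9 + 6 ↦ 3·10^10 + 3·10^3 + 3·10^2 + 2·10 + 6|_10 = 30000003326 ⇒ 30000003325
(8) 30000003325|_10 = 3·10^10 + 3·10^3 + 3·10^2 + 2·10 + 5 ↦ 3·11^11 + 3·11^3 + 3·11^2 + 2·11 + 5|_11 = 855935016216 ⇒ 855935016215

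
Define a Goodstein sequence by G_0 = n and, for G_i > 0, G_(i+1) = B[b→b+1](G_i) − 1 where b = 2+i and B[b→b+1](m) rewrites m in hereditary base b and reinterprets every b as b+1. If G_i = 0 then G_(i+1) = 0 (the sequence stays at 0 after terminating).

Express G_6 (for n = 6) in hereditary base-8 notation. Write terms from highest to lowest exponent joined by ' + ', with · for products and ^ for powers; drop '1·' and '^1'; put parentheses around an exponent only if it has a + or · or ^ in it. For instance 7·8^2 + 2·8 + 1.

5·8^5 + 5·8^4 + 5·8^3 + 5·8^2 + 5·8 + 3

6 —HB2→ 2^2 + 2 —bump→ 3^3 + 3 = 30 —(−1)→ 29
29 —HB3→ 3^3 + 2 —bump→ 4^4 + 2 = 258 —(−1)→ 257
257 —HB4→ 4^4 + 1 —bump→ 5^5 + 1 = 3126 —(−1)→ 3125
3125 —HB5→ 5^5 —bump→ 6^6 = 46656 —(−1)→ 46655
46655 —HB6→ 5·6^5 + 5·6^4 + 5·6^3 + 5·6^2 + 5·6 + 5 —bump→ 5·7^5 + 5·7^4 + 5·7^3 + 5·7^2 + 5·7 + 5 = 98040 —(−1)→ 98039
98039 —HB7→ 5·7^5 + 5·7^4 + 5·7^3 + 5·7^2 + 5·7 + 4 —bump→ 5·8^5 + 5·8^4 + 5·8^3 + 5·8^2 + 5·8 + 4 = 187244 —(−1)→ 187243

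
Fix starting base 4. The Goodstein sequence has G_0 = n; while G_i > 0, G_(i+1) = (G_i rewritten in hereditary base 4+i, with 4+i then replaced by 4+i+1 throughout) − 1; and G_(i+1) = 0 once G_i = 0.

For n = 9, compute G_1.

G_0 = 9. HB_4(9) = 2·4 + 1. Bump = 11. G_1 = 10.
G_1 = 10. HB_5(10) = 2·5. Bump = 12. G_2 = 11.

10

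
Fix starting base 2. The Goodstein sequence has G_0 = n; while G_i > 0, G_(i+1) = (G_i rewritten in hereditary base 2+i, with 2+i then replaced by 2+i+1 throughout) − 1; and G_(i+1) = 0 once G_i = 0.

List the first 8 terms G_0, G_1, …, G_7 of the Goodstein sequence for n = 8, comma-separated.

G_0 = 8. HB_2(8) = 2^(2 + 1). Bump = 81. G_1 = 80.
G_1 = 80. HB_3(80) = 2·3^3 + 2·3^2 + 2·3 + 2. Bump = 554. G_2 = 553.
G_2 = 553. HB_4(553) = 2·4^4 + 2·4^2 + 2·4 + 1. Bump = 6311. G_3 = 6310.
G_3 = 6310. HB_5(6310) = 2·5^5 + 2·5^2 + 2·5. Bump = 93396. G_4 = 93395.
G_4 = 93395. HB_6(93395) = 2·6^6 + 2·6^2 + 6 + 5. Bump = 1647196. G_5 = 1647195.
G_5 = 1647195. HB_7(1647195) = 2·7^7 + 2·7^2 + 7 + 4. Bump = 33554572. G_6 = 33554571.
G_6 = 33554571. HB_8(33554571) = 2·8^8 + 2·8^2 + 8 + 3. Bump = 774841152. G_7 = 774841151.

8, 80, 553, 6310, 93395, 1647195, 33554571, 774841151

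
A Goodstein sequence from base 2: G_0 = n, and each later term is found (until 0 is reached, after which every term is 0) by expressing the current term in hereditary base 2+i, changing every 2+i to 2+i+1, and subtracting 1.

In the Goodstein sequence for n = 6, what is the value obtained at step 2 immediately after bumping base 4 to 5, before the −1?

3126

G_0 = 6. HB_2(6) = 2^2 + 2. Bump = 30. G_1 = 29.
G_1 = 29. HB_3(29) = 3^3 + 2. Bump = 258. G_2 = 257.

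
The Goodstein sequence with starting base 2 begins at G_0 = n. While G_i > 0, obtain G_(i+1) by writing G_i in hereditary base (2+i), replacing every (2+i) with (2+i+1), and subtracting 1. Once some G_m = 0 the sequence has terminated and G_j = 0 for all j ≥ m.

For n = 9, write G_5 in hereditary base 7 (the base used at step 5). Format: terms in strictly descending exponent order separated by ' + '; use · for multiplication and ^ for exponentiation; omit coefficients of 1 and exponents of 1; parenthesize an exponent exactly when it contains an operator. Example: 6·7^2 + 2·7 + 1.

3·7^7 + 3·7^3 + 3·7^2 + 3·7

G_0 = 9. HB_2(9) = 2^(2 + 1) + 1. Bump = 82. G_1 = 81.
G_1 = 81. HB_3(81) = 3^(3 + 1). Bump = 1024. G_2 = 1023.
G_2 = 1023. HB_4(1023) = 3·4^4 + 3·4^3 + 3·4^2 + 3·4 + 3. Bump = 9843. G_3 = 9842.
G_3 = 9842. HB_5(9842) = 3·5^5 + 3·5^3 + 3·5^2 + 3·5 + 2. Bump = 140744. G_4 = 140743.
G_4 = 140743. HB_6(140743) = 3·6^6 + 3·6^3 + 3·6^2 + 3·6 + 1. Bump = 2471827. G_5 = 2471826.
G_5 = 2471826. HB_7(2471826) = 3·7^7 + 3·7^3 + 3·7^2 + 3·7. Bump = 50333400. G_6 = 50333399.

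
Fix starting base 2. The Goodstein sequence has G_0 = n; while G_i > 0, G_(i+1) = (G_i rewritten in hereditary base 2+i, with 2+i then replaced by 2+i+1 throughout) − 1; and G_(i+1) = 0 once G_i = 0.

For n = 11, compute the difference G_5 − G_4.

5484864

G_0 = 11. HB_2(11) = 2^(2 + 1) + 2 + 1. Bump = 85. G_1 = 84.
G_1 = 84. HB_3(84) = 3^(3 + 1) + 3. Bump = 1028. G_2 = 1027.
G_2 = 1027. HB_4(1027) = 4^(4 + 1) + 3. Bump = 15628. G_3 = 15627.
G_3 = 15627. HB_5(15627) = 5^(5 + 1) + 2. Bump = 279938. G_4 = 279937.
G_4 = 279937. HB_6(279937) = 6^(6 + 1) + 1. Bump = 5764802. G_5 = 5764801.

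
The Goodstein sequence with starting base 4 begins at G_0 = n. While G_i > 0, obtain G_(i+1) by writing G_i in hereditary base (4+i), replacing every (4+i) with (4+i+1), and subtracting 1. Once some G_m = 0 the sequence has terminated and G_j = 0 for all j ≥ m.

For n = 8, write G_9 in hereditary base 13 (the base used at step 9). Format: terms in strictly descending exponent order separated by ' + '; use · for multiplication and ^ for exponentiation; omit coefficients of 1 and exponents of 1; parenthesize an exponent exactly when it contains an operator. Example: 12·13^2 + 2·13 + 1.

6

G_0=8  [base 4] 2·4  →[4↦5]→  2·5 = 10  −1 ⇒ G_1=9
G_1=9  [base 5] 5 + 4  →[5↦6]→  6 + 4 = 10  −1 ⇒ G_2=9
G_2=9  [base 6] 6 + 3  →[6↦7]→  7 + 3 = 10  −1 ⇒ G_3=9
G_3=9  [base 7] 7 + 2  →[7↦8]→  8 + 2 = 10  −1 ⇒ G_4=9
G_4=9  [base 8] 8 + 1  →[8↦9]→  9 + 1 = 10  −1 ⇒ G_5=9
G_5=9  [base 9] 9  →[9↦10]→  10 = 10  −1 ⇒ G_6=9
G_6=9  [base 10] 9  →[10↦11]→  9 = 9  −1 ⇒ G_7=8
G_7=8  [base 11] 8  →[11↦12]→  8 = 8  −1 ⇒ G_8=7
G_8=7  [base 12] 7  →[12↦13]→  7 = 7  −1 ⇒ G_9=6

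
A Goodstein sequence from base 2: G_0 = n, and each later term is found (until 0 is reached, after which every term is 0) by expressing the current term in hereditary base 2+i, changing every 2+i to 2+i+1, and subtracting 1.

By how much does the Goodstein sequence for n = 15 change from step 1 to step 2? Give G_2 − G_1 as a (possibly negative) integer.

(0) 15|_2 = 2^(2 + 1) + 2^2 + 2 + 1 ↦ 3^(3 + 1) + 3^3 + 3 + 1|_3 = 112 ⇒ 111
(1) 111|_3 = 3^(3 + 1) + 3^3 + 3 ↦ 4^(4 + 1) + 4^4 + 4|_4 = 1284 ⇒ 1283

1172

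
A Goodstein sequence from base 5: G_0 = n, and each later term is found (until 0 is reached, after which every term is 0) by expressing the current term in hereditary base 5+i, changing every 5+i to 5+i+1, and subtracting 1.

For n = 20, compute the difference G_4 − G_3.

2

step 0: 20 = 4·5; sub 6 for 5: 4·6; = 24; G_1 = 24−1 = 23
step 1: 23 = 3·6 + 5; sub 7 for 6: 3·7 + 5; = 26; G_2 = 26−1 = 25
step 2: 25 = 3·7 + 4; sub 8 for 7: 3·8 + 4; = 28; G_3 = 28−1 = 27
step 3: 27 = 3·8 + 3; sub 9 for 8: 3·9 + 3; = 30; G_4 = 30−1 = 29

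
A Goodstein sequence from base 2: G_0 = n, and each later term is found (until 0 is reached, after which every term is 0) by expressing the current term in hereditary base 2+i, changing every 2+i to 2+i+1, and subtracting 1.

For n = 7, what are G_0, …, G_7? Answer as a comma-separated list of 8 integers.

i=0: 7 = 2^2 + 2 + 1 (b=2); 2→3: 3^3 + 3 + 1 = 31; 31−1 = 30
i=1: 30 = 3^3 + 3 (b=3); 3→4: 4^4 + 4 = 260; 260−1 = 259
i=2: 259 = 4^4 + 3 (b=4); 4→5: 5^5 + 3 = 3128; 3128−1 = 3127
i=3: 3127 = 5^5 + 2 (b=5); 5→6: 6^6 + 2 = 46658; 46658−1 = 46657
i=4: 46657 = 6^6 + 1 (b=6); 6→7: 7^7 + 1 = 823544; 823544−1 = 823543
i=5: 823543 = 7^7 (b=7); 7→8: 8^8 = 16777216; 16777216−1 = 16777215
i=6: 16777215 = 7·8^7 + 7·8^6 + 7·8^5 + 7·8^4 + 7·8^3 + 7·8^2 + 7·8 + 7 (b=8); 8→9: 7·9^7 + 7·9^6 + 7·9^5 + 7·9^4 + 7·9^3 + 7·9^2 + 7·9 + 7 = 37665880; 37665880−1 = 37665879

7, 30, 259, 3127, 46657, 823543, 16777215, 37665879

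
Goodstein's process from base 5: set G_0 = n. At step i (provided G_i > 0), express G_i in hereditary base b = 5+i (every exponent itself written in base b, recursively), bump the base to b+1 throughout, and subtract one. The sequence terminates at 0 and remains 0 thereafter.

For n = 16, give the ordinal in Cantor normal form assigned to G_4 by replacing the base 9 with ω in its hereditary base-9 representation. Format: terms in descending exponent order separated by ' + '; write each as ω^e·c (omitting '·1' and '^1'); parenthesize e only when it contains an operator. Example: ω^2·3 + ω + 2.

G_0=16  [base 5] 3·5 + 1  →[5↦6]→  3·6 + 1 = 19  −1 ⇒ G_1=18
G_1=18  [base 6] 3·6  →[6↦7]→  3·7 = 21  −1 ⇒ G_2=20
G_2=20  [base 7] 2·7 + 6  →[7↦8]→  2·8 + 6 = 22  −1 ⇒ G_3=21
G_3=21  [base 8] 2·8 + 5  →[8↦9]→  2·9 + 5 = 23  −1 ⇒ G_4=22
G_4=22  [base 9] 2·9 + 4  →[9↦10]→  2·10 + 4 = 24  −1 ⇒ G_5=23

ω·2 + 4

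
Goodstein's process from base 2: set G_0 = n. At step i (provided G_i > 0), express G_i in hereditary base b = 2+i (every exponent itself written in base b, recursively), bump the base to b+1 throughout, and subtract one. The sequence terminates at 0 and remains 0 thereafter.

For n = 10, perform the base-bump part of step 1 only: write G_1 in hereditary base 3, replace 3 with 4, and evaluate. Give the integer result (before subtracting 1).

1026

10 —HB2→ 2^(2 + 1) + 2 —bump→ 3^(3 + 1) + 3 = 84 —(−1)→ 83
83 —HB3→ 3^(3 + 1) + 2 —bump→ 4^(4 + 1) + 2 = 1026 —(−1)→ 1025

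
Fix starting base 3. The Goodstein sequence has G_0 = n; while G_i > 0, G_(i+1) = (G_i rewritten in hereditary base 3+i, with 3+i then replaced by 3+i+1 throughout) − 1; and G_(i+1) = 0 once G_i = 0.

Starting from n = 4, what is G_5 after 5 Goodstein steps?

1

(0) 4|_3 = 3 + 1 ↦ 4 + 1|_4 = 5 ⇒ 4
(1) 4|_4 = 4 ↦ 5|_5 = 5 ⇒ 4
(2) 4|_5 = 4 ↦ 4|_6 = 4 ⇒ 3
(3) 3|_6 = 3 ↦ 3|_7 = 3 ⇒ 2
(4) 2|_7 = 2 ↦ 2|_8 = 2 ⇒ 1
(5) 1|_8 = 1 ↦ 1|_9 = 1 ⇒ 0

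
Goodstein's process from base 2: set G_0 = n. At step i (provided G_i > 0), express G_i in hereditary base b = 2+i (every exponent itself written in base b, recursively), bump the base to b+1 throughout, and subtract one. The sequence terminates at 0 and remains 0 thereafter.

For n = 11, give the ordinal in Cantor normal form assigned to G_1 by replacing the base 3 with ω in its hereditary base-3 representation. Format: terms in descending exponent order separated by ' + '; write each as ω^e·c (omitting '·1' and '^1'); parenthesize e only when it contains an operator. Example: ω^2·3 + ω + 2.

ω^(ω + 1) + ω

i=0: 11 = 2^(2 + 1) + 2 + 1 (b=2); 2→3: 3^(3 + 1) + 3 + 1 = 85; 85−1 = 84
i=1: 84 = 3^(3 + 1) + 3 (b=3); 3→4: 4^(4 + 1) + 4 = 1028; 1028−1 = 1027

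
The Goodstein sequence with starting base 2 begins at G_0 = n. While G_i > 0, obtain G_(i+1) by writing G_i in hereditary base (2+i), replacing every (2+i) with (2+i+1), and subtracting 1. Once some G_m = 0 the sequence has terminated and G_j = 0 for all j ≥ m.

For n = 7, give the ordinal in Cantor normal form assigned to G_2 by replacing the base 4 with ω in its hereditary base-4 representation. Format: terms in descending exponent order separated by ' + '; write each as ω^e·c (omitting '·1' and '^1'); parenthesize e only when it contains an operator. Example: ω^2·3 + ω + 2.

ω^ω + 3

7 —HB2→ 2^2 + 2 + 1 —bump→ 3^3 + 3 + 1 = 31 —(−1)→ 30
30 —HB3→ 3^3 + 3 —bump→ 4^4 + 4 = 260 —(−1)→ 259
259 —HB4→ 4^4 + 3 —bump→ 5^5 + 3 = 3128 —(−1)→ 3127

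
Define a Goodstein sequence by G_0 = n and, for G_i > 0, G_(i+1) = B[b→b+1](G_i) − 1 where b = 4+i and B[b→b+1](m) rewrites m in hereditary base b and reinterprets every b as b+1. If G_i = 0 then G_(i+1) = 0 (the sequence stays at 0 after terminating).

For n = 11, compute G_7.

15

[0] 11 ≡ 2·4 + 3 (base 4). Lift 5: 13. −1: 12.
[1] 12 ≡ 2·5 + 2 (base 5). Lift 6: 14. −1: 13.
[2] 13 ≡ 2·6 + 1 (base 6). Lift 7: 15. −1: 14.
[3] 14 ≡ 2·7 (base 7). Lift 8: 16. −1: 15.
[4] 15 ≡ 8 + 7 (base 8). Lift 9: 16. −1: 15.
[5] 15 ≡ 9 + 6 (base 9). Lift 10: 16. −1: 15.
[6] 15 ≡ 10 + 5 (base 10). Lift 11: 16. −1: 15.
[7] 15 ≡ 11 + 4 (base 11). Lift 12: 16. −1: 15.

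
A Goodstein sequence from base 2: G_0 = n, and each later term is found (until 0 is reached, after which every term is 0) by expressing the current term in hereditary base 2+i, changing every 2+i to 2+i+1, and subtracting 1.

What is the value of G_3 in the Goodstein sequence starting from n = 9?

9842

G_0=9  [base 2] 2^(2 + 1) + 1  →[2↦3]→  3^(3 + 1) + 1 = 82  −1 ⇒ G_1=81
G_1=81  [base 3] 3^(3 + 1)  →[3↦4]→  4^(4 + 1) = 1024  −1 ⇒ G_2=1023
G_2=1023  [base 4] 3·4^4 + 3·4^3 + 3·4^2 + 3·4 + 3  →[4↦5]→  3·5^5 + 3·5^3 + 3·5^2 + 3·5 + 3 = 9843  −1 ⇒ G_3=9842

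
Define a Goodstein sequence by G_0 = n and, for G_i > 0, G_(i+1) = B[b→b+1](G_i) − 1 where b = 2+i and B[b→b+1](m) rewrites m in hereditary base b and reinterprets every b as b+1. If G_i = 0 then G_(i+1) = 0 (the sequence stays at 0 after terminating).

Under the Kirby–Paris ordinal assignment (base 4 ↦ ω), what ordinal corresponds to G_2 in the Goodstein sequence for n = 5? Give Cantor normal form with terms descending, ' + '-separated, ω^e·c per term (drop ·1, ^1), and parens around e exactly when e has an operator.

ω^3·3 + ω^2·3 + ω·3 + 3

i=0: 5 = 2^2 + 1 (b=2); 2→3: 3^3 + 1 = 28; 28−1 = 27
i=1: 27 = 3^3 (b=3); 3→4: 4^4 = 256; 256−1 = 255
i=2: 255 = 3·4^3 + 3·4^2 + 3·4 + 3 (b=4); 4→5: 3·5^3 + 3·5^2 + 3·5 + 3 = 468; 468−1 = 467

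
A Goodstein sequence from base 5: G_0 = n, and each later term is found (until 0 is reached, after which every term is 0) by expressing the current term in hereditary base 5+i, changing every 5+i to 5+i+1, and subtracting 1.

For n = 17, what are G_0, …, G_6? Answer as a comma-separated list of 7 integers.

17 —HB5→ 3·5 + 2 —bump→ 3·6 + 2 = 20 —(−1)→ 19
19 —HB6→ 3·6 + 1 —bump→ 3·7 + 1 = 22 —(−1)→ 21
21 —HB7→ 3·7 —bump→ 3·8 = 24 —(−1)→ 23
23 —HB8→ 2·8 + 7 —bump→ 2·9 + 7 = 25 —(−1)→ 24
24 —HB9→ 2·9 + 6 —bump→ 2·10 + 6 = 26 —(−1)→ 25
25 —HB10→ 2·10 + 5 —bump→ 2·11 + 5 = 27 —(−1)→ 26

17, 19, 21, 23, 24, 25, 26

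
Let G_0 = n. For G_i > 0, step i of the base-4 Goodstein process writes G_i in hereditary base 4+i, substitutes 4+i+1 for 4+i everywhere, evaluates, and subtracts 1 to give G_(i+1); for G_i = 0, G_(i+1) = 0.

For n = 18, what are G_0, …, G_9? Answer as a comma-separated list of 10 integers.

18, 26, 36, 48, 53, 58, 63, 68, 73, 78

G_0 = 18. HB_4(18) = 4^2 + 2. Bump = 27. G_1 = 26.
G_1 = 26. HB_5(26) = 5^2 + 1. Bump = 37. G_2 = 36.
G_2 = 36. HB_6(36) = 6^2. Bump = 49. G_3 = 48.
G_3 = 48. HB_7(48) = 6·7 + 6. Bump = 54. G_4 = 53.
G_4 = 53. HB_8(53) = 6·8 + 5. Bump = 59. G_5 = 58.
G_5 = 58. HB_9(58) = 6·9 + 4. Bump = 64. G_6 = 63.
G_6 = 63. HB_10(63) = 6·10 + 3. Bump = 69. G_7 = 68.
G_7 = 68. HB_11(68) = 6·11 + 2. Bump = 74. G_8 = 73.
G_8 = 73. HB_12(73) = 6·12 + 1. Bump = 79. G_9 = 78.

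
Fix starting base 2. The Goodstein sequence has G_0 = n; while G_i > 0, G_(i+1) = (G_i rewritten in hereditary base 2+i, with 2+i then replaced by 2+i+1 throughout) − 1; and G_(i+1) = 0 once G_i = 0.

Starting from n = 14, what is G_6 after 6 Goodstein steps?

base 2: 14 = 2^(2 + 1) + 2^2 + 2; at 3: 3^(3 + 1) + 3^3 + 3 = 111; next = 110
base 3: 110 = 3^(3 + 1) + 3^3 + 2; at 4: 4^(4 + 1) + 4^4 + 2 = 1282; next = 1281
base 4: 1281 = 4^(4 + 1) + 4^4 + 1; at 5: 5^(5 + 1) + 5^5 + 1 = 18751; next = 18750
base 5: 18750 = 5^(5 + 1) + 5^5; at 6: 6^(6 + 1) + 6^6 = 326592; next = 326591
base 6: 326591 = 6^(6 + 1) + 5·6^5 + 5·6^4 + 5·6^3 + 5·6^2 + 5·6 + 5; at 7: 7^(7 + 1) + 5·7^5 + 5·7^4 + 5·7^3 + 5·7^2 + 5·7 + 5 = 5862841; next = 5862840
base 7: 5862840 = 7^(7 + 1) + 5·7^5 + 5·7^4 + 5·7^3 + 5·7^2 + 5·7 + 4; at 8: 8^(8 + 1) + 5·8^5 + 5·8^4 + 5·8^3 + 5·8^2 + 5·8 + 4 = 134404972; next = 134404971
base 8: 134404971 = 8^(8 + 1) + 5·8^5 + 5·8^4 + 5·8^3 + 5·8^2 + 5·8 + 3; at 9: 9^(9 + 1) + 5·9^5 + 5·9^4 + 5·9^3 + 5·9^2 + 5·9 + 3 = 3487116549; next = 3487116548

134404971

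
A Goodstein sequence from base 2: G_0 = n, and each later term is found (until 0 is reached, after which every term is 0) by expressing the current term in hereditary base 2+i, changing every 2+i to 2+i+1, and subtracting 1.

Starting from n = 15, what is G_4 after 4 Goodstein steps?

(0) 15|_2 = 2^(2 + 1) + 2^2 + 2 + 1 ↦ 3^(3 + 1) + 3^3 + 3 + 1|_3 = 112 ⇒ 111
(1) 111|_3 = 3^(3 + 1) + 3^3 + 3 ↦ 4^(4 + 1) + 4^4 + 4|_4 = 1284 ⇒ 1283
(2) 1283|_4 = 4^(4 + 1) + 4^4 + 3 ↦ 5^(5 + 1) + 5^5 + 3|_5 = 18753 ⇒ 18752
(3) 18752|_5 = 5^(5 + 1) + 5^5 + 2 ↦ 6^(6 + 1) + 6^6 + 2|_6 = 326594 ⇒ 326593
(4) 326593|_6 = 6^(6 + 1) + 6^6 + 1 ↦ 7^(7 + 1) + 7^7 + 1|_7 = 6588345 ⇒ 6588344

326593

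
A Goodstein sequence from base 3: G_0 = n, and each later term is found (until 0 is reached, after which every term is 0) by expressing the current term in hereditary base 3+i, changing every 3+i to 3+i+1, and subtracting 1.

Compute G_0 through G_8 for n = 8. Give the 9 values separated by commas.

[0] 8 ≡ 2·3 + 2 (base 3). Lift 4: 10. −1: 9.
[1] 9 ≡ 2·4 + 1 (base 4). Lift 5: 11. −1: 10.
[2] 10 ≡ 2·5 (base 5). Lift 6: 12. −1: 11.
[3] 11 ≡ 6 + 5 (base 6). Lift 7: 12. −1: 11.
[4] 11 ≡ 7 + 4 (base 7). Lift 8: 12. −1: 11.
[5] 11 ≡ 8 + 3 (base 8). Lift 9: 12. −1: 11.
[6] 11 ≡ 9 + 2 (base 9). Lift 10: 12. −1: 11.
[7] 11 ≡ 10 + 1 (base 10). Lift 11: 12. −1: 11.

8, 9, 10, 11, 11, 11, 11, 11, 11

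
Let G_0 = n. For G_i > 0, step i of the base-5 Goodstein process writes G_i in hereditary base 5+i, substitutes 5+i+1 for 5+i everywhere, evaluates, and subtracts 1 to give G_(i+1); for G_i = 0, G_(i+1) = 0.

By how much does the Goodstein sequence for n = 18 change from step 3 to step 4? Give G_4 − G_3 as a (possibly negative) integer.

i=0: 18 = 3·5 + 3 (b=5); 5→6: 3·6 + 3 = 21; 21−1 = 20
i=1: 20 = 3·6 + 2 (b=6); 6→7: 3·7 + 2 = 23; 23−1 = 22
i=2: 22 = 3·7 + 1 (b=7); 7→8: 3·8 + 1 = 25; 25−1 = 24
i=3: 24 = 3·8 (b=8); 8→9: 3·9 = 27; 27−1 = 26

2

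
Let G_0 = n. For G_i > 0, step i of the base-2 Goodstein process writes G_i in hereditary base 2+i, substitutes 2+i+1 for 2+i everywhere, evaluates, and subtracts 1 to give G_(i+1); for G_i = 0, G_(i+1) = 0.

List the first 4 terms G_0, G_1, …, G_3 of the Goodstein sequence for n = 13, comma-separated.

step 0: 13 = 2^(2 + 1) + 2^2 + 1; sub 3 for 2: 3^(3 + 1) + 3^3 + 1; = 109; G_1 = 109−1 = 108
step 1: 108 = 3^(3 + 1) + 3^3; sub 4 for 3: 4^(4 + 1) + 4^4; = 1280; G_2 = 1280−1 = 1279
step 2: 1279 = 4^(4 + 1) + 3·4^3 + 3·4^2 + 3·4 + 3; sub 5 for 4: 5^(5 + 1) + 3·5^3 + 3·5^2 + 3·5 + 3; = 16093; G_3 = 16093−1 = 16092

13, 108, 1279, 16092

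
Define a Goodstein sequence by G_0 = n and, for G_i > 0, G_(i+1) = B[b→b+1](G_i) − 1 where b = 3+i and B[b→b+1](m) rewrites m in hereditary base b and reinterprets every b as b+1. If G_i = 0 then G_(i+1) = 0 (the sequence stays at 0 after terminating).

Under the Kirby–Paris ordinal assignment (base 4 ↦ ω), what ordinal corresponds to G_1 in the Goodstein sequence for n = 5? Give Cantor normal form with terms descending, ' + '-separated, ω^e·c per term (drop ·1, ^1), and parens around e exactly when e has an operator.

ω + 1

i=0: 5 = 3 + 2 (b=3); 3→4: 4 + 2 = 6; 6−1 = 5
i=1: 5 = 4 + 1 (b=4); 4→5: 5 + 1 = 6; 6−1 = 5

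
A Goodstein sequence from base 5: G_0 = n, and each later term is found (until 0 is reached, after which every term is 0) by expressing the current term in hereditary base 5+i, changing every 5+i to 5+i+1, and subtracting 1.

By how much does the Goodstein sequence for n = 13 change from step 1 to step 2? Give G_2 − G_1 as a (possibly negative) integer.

G_0=13  [base 5] 2·5 + 3  →[5↦6]→  2·6 + 3 = 15  −1 ⇒ G_1=14
G_1=14  [base 6] 2·6 + 2  →[6↦7]→  2·7 + 2 = 16  −1 ⇒ G_2=15

1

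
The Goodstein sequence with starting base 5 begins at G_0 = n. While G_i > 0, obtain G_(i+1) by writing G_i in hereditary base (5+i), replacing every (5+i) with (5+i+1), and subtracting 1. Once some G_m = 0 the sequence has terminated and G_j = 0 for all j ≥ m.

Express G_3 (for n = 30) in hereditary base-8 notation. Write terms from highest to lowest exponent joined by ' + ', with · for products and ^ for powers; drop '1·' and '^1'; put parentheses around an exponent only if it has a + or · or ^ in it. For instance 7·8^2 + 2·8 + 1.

8^2 + 3

step 0: 30 = 5^2 + 5; sub 6 for 5: 6^2 + 6; = 42; G_1 = 42−1 = 41
step 1: 41 = 6^2 + 5; sub 7 for 6: 7^2 + 5; = 54; G_2 = 54−1 = 53
step 2: 53 = 7^2 + 4; sub 8 for 7: 8^2 + 4; = 68; G_3 = 68−1 = 67
step 3: 67 = 8^2 + 3; sub 9 for 8: 9^2 + 3; = 84; G_4 = 84−1 = 83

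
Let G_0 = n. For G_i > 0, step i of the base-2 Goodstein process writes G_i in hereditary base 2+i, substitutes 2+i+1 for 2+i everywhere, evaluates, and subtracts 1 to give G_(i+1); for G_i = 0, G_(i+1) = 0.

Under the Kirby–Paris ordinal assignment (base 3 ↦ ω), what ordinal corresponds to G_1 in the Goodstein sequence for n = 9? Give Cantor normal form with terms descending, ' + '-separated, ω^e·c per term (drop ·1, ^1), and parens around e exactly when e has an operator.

ω^(ω + 1)

9 —HB2→ 2^(2 + 1) + 1 —bump→ 3^(3 + 1) + 1 = 82 —(−1)→ 81
81 —HB3→ 3^(3 + 1) —bump→ 4^(4 + 1) = 1024 —(−1)→ 1023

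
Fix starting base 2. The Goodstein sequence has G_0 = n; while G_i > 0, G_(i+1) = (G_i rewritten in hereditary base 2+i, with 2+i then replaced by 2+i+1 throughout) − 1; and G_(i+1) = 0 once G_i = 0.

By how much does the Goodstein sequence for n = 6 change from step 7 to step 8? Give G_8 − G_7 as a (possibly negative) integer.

[0] 6 ≡ 2^2 + 2 (base 2). Lift 3: 30. −1: 29.
[1] 29 ≡ 3^3 + 2 (base 3). Lift 4: 258. −1: 257.
[2] 257 ≡ 4^4 + 1 (base 4). Lift 5: 3126. −1: 3125.
[3] 3125 ≡ 5^5 (base 5). Lift 6: 46656. −1: 46655.
[4] 46655 ≡ 5·6^5 + 5·6^4 + 5·6^3 + 5·6^2 + 5·6 + 5 (base 6). Lift 7: 98040. −1: 98039.
[5] 98039 ≡ 5·7^5 + 5·7^4 + 5·7^3 + 5·7^2 + 5·7 + 4 (base 7). Lift 8: 187244. −1: 187243.
[6] 187243 ≡ 5·8^5 + 5·8^4 + 5·8^3 + 5·8^2 + 5·8 + 3 (base 8). Lift 9: 332148. −1: 332147.
[7] 332147 ≡ 5·9^5 + 5·9^4 + 5·9^3 + 5·9^2 + 5·9 + 2 (base 9). Lift 10: 555552. −1: 555551.

223404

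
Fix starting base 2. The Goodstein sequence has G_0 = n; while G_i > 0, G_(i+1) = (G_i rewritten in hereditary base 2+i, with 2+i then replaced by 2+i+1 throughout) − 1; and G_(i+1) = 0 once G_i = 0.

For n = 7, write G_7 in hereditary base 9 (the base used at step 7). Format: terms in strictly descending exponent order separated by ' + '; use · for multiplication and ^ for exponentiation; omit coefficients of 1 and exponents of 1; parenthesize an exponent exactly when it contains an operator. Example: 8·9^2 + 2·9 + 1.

7·9^7 + 7·9^6 + 7·9^5 + 7·9^4 + 7·9^3 + 7·9^2 + 7·9 + 6

7 —HB2→ 2^2 + 2 + 1 —bump→ 3^3 + 3 + 1 = 31 —(−1)→ 30
30 —HB3→ 3^3 + 3 —bump→ 4^4 + 4 = 260 —(−1)→ 259
259 —HB4→ 4^4 + 3 —bump→ 5^5 + 3 = 3128 —(−1)→ 3127
3127 —HB5→ 5^5 + 2 —bump→ 6^6 + 2 = 46658 —(−1)→ 46657
46657 —HB6→ 6^6 + 1 —bump→ 7^7 + 1 = 823544 —(−1)→ 823543
823543 —HB7→ 7^7 —bump→ 8^8 = 16777216 —(−1)→ 16777215
16777215 —HB8→ 7·8^7 + 7·8^6 + 7·8^5 + 7·8^4 + 7·8^3 + 7·8^2 + 7·8 + 7 —bump→ 7·9^7 + 7·9^6 + 7·9^5 + 7·9^4 + 7·9^3 + 7·9^2 + 7·9 + 7 = 37665880 —(−1)→ 37665879
37665879 —HB9→ 7·9^7 + 7·9^6 + 7·9^5 + 7·9^4 + 7·9^3 + 7·9^2 + 7·9 + 6 —bump→ 7·10^7 + 7·10^6 + 7·10^5 + 7·10^4 + 7·10^3 + 7·10^2 + 7·10 + 6 = 77777776 —(−1)→ 77777775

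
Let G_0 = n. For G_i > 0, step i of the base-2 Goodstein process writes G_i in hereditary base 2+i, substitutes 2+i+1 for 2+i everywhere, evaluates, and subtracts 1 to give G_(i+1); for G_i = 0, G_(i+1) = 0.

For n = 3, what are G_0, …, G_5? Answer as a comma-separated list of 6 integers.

G_0=3  [base 2] 2 + 1  →[2↦3]→  3 + 1 = 4  −1 ⇒ G_1=3
G_1=3  [base 3] 3  →[3↦4]→  4 = 4  −1 ⇒ G_2=3
G_2=3  [base 4] 3  →[4↦5]→  3 = 3  −1 ⇒ G_3=2
G_3=2  [base 5] 2  →[5↦6]→  2 = 2  −1 ⇒ G_4=1
G_4=1  [base 6] 1  →[6↦7]→  1 = 1  −1 ⇒ G_5=0

3, 3, 3, 2, 1, 0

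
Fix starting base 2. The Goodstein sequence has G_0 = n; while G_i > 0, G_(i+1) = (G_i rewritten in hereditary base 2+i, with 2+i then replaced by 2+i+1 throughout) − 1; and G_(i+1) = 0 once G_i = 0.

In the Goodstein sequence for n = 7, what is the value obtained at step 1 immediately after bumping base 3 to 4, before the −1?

260

i=0: 7 = 2^2 + 2 + 1 (b=2); 2→3: 3^3 + 3 + 1 = 31; 31−1 = 30
i=1: 30 = 3^3 + 3 (b=3); 3→4: 4^4 + 4 = 260; 260−1 = 259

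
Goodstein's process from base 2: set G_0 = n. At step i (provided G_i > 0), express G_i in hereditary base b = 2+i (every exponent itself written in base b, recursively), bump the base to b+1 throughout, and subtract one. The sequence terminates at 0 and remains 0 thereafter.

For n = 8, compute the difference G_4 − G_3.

87085

G_0=8  [base 2] 2^(2 + 1)  →[2↦3]→  3^(3 + 1) = 81  −1 ⇒ G_1=80
G_1=80  [base 3] 2·3^3 + 2·3^2 + 2·3 + 2  →[3↦4]→  2·4^4 + 2·4^2 + 2·4 + 2 = 554  −1 ⇒ G_2=553
G_2=553  [base 4] 2·4^4 + 2·4^2 + 2·4 + 1  →[4↦5]→  2·5^5 + 2·5^2 + 2·5 + 1 = 6311  −1 ⇒ G_3=6310
G_3=6310  [base 5] 2·5^5 + 2·5^2 + 2·5  →[5↦6]→  2·6^6 + 2·6^2 + 2·6 = 93396  −1 ⇒ G_4=93395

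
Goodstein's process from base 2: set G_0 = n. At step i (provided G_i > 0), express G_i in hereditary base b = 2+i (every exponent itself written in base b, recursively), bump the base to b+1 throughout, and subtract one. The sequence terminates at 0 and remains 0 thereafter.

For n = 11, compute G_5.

5764801

[0] 11 ≡ 2^(2 + 1) + 2 + 1 (base 2). Lift 3: 85. −1: 84.
[1] 84 ≡ 3^(3 + 1) + 3 (base 3). Lift 4: 1028. −1: 1027.
[2] 1027 ≡ 4^(4 + 1) + 3 (base 4). Lift 5: 15628. −1: 15627.
[3] 15627 ≡ 5^(5 + 1) + 2 (base 5). Lift 6: 279938. −1: 279937.
[4] 279937 ≡ 6^(6 + 1) + 1 (base 6). Lift 7: 5764802. −1: 5764801.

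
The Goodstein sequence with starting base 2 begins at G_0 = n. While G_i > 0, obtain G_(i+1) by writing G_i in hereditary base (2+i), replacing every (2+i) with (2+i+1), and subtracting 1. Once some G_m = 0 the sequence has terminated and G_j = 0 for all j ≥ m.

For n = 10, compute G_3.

step 0: 10 = 2^(2 + 1) + 2; sub 3 for 2: 3^(3 + 1) + 3; = 84; G_1 = 84−1 = 83
step 1: 83 = 3^(3 + 1) + 2; sub 4 for 3: 4^(4 + 1) + 2; = 1026; G_2 = 1026−1 = 1025
step 2: 1025 = 4^(4 + 1) + 1; sub 5 for 4: 5^(5 + 1) + 1; = 15626; G_3 = 15626−1 = 15625
step 3: 15625 = 5^(5 + 1); sub 6 for 5: 6^(6 + 1); = 279936; G_4 = 279936−1 = 279935

15625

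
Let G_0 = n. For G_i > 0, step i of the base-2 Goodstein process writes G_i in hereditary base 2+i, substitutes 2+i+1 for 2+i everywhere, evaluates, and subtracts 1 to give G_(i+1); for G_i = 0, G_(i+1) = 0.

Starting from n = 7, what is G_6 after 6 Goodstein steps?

7 —HB2→ 2^2 + 2 + 1 —bump→ 3^3 + 3 + 1 = 31 —(−1)→ 30
30 —HB3→ 3^3 + 3 —bump→ 4^4 + 4 = 260 —(−1)→ 259
259 —HB4→ 4^4 + 3 —bump→ 5^5 + 3 = 3128 —(−1)→ 3127
3127 —HB5→ 5^5 + 2 —bump→ 6^6 + 2 = 46658 —(−1)→ 46657
46657 —HB6→ 6^6 + 1 —bump→ 7^7 + 1 = 823544 —(−1)→ 823543
823543 —HB7→ 7^7 —bump→ 8^8 = 16777216 —(−1)→ 16777215

16777215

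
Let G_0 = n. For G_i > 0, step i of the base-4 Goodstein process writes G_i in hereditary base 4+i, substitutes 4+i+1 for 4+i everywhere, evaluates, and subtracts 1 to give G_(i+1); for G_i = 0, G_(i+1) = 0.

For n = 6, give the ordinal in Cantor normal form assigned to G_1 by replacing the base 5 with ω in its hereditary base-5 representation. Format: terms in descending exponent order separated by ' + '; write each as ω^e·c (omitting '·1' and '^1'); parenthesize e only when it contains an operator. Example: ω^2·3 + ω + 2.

base 4: 6 = 4 + 2; at 5: 5 + 2 = 7; next = 6
base 5: 6 = 5 + 1; at 6: 6 + 1 = 7; next = 6

ω + 1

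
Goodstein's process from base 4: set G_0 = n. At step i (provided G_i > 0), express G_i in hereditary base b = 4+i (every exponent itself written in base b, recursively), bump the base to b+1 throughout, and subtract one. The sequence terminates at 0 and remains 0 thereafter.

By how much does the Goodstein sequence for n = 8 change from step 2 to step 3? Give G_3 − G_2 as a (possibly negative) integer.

0

G_0=8  [base 4] 2·4  →[4↦5]→  2·5 = 10  −1 ⇒ G_1=9
G_1=9  [base 5] 5 + 4  →[5↦6]→  6 + 4 = 10  −1 ⇒ G_2=9
G_2=9  [base 6] 6 + 3  →[6↦7]→  7 + 3 = 10  −1 ⇒ G_3=9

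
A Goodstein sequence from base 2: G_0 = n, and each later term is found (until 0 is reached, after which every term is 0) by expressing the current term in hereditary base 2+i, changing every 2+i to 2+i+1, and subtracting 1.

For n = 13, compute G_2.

1279

step 0: 13 = 2^(2 + 1) + 2^2 + 1; sub 3 for 2: 3^(3 + 1) + 3^3 + 1; = 109; G_1 = 109−1 = 108
step 1: 108 = 3^(3 + 1) + 3^3; sub 4 for 3: 4^(4 + 1) + 4^4; = 1280; G_2 = 1280−1 = 1279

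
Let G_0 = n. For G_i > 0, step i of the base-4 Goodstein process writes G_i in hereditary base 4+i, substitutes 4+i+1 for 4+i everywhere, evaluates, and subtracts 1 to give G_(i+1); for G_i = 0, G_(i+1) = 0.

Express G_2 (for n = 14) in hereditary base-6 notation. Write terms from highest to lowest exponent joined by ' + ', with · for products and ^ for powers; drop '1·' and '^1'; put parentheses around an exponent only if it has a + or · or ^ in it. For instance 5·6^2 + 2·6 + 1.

3·6

(0) 14|_4 = 3·4 + 2 ↦ 3·5 + 2|_5 = 17 ⇒ 16
(1) 16|_5 = 3·5 + 1 ↦ 3·6 + 1|_6 = 19 ⇒ 18
(2) 18|_6 = 3·6 ↦ 3·7|_7 = 21 ⇒ 20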